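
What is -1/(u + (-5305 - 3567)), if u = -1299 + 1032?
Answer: 1/9139 ≈ 0.00010942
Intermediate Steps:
u = -267
-1/(u + (-5305 - 3567)) = -1/(-267 + (-5305 - 3567)) = -1/(-267 - 8872) = -1/(-9139) = -1*(-1/9139) = 1/9139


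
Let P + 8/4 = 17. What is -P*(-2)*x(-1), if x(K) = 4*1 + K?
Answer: 90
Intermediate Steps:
x(K) = 4 + K
P = 15 (P = -2 + 17 = 15)
-P*(-2)*x(-1) = -15*(-2)*(4 - 1) = -(-30)*3 = -1*(-90) = 90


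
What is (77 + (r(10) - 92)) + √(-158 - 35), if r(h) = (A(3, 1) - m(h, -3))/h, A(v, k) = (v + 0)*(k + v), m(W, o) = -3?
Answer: -27/2 + I*√193 ≈ -13.5 + 13.892*I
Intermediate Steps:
A(v, k) = v*(k + v)
r(h) = 15/h (r(h) = (3*(1 + 3) - 1*(-3))/h = (3*4 + 3)/h = (12 + 3)/h = 15/h)
(77 + (r(10) - 92)) + √(-158 - 35) = (77 + (15/10 - 92)) + √(-158 - 35) = (77 + (15*(⅒) - 92)) + √(-193) = (77 + (3/2 - 92)) + I*√193 = (77 - 181/2) + I*√193 = -27/2 + I*√193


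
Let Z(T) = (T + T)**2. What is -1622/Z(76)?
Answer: -811/11552 ≈ -0.070204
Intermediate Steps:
Z(T) = 4*T**2 (Z(T) = (2*T)**2 = 4*T**2)
-1622/Z(76) = -1622/(4*76**2) = -1622/(4*5776) = -1622/23104 = -1622*1/23104 = -811/11552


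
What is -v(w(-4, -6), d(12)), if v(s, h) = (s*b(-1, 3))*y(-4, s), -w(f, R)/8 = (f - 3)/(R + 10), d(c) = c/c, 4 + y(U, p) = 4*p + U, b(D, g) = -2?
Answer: 1344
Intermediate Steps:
y(U, p) = -4 + U + 4*p (y(U, p) = -4 + (4*p + U) = -4 + (U + 4*p) = -4 + U + 4*p)
d(c) = 1
w(f, R) = -8*(-3 + f)/(10 + R) (w(f, R) = -8*(f - 3)/(R + 10) = -8*(-3 + f)/(10 + R))
v(s, h) = -2*s*(-8 + 4*s) (v(s, h) = (s*(-2))*(-4 - 4 + 4*s) = (-2*s)*(-8 + 4*s) = -2*s*(-8 + 4*s))
-v(w(-4, -6), d(12)) = -8*8*(3 - 1*(-4))/(10 - 6)*(2 - 8*(3 - 1*(-4))/(10 - 6)) = -8*8*(3 + 4)/4*(2 - 8*(3 + 4)/4) = -8*8*(1/4)*7*(2 - 8*7/4) = -8*14*(2 - 1*14) = -8*14*(2 - 14) = -8*14*(-12) = -1*(-1344) = 1344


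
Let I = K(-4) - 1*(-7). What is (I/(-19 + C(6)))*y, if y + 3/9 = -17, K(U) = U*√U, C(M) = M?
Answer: 28/3 - 32*I/3 ≈ 9.3333 - 10.667*I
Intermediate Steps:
K(U) = U^(3/2)
I = 7 - 8*I (I = (-4)^(3/2) - 1*(-7) = -8*I + 7 = 7 - 8*I ≈ 7.0 - 8.0*I)
y = -52/3 (y = -⅓ - 17 = -52/3 ≈ -17.333)
(I/(-19 + C(6)))*y = ((7 - 8*I)/(-19 + 6))*(-52/3) = ((7 - 8*I)/(-13))*(-52/3) = -(7 - 8*I)/13*(-52/3) = (-7/13 + 8*I/13)*(-52/3) = 28/3 - 32*I/3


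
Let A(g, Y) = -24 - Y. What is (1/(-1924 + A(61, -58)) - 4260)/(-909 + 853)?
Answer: 8051401/105840 ≈ 76.071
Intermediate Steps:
(1/(-1924 + A(61, -58)) - 4260)/(-909 + 853) = (1/(-1924 + (-24 - 1*(-58))) - 4260)/(-909 + 853) = (1/(-1924 + (-24 + 58)) - 4260)/(-56) = (1/(-1924 + 34) - 4260)*(-1/56) = (1/(-1890) - 4260)*(-1/56) = (-1/1890 - 4260)*(-1/56) = -8051401/1890*(-1/56) = 8051401/105840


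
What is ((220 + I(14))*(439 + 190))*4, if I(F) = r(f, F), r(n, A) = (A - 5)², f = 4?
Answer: 757316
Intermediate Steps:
r(n, A) = (-5 + A)²
I(F) = (-5 + F)²
((220 + I(14))*(439 + 190))*4 = ((220 + (-5 + 14)²)*(439 + 190))*4 = ((220 + 9²)*629)*4 = ((220 + 81)*629)*4 = (301*629)*4 = 189329*4 = 757316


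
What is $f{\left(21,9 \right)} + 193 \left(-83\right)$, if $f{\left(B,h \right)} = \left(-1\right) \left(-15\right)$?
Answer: $-16004$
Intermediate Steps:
$f{\left(B,h \right)} = 15$
$f{\left(21,9 \right)} + 193 \left(-83\right) = 15 + 193 \left(-83\right) = 15 - 16019 = -16004$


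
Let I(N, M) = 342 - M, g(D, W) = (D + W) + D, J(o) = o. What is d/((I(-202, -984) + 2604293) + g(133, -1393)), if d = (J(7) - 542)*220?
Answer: -2675/59193 ≈ -0.045191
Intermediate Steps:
g(D, W) = W + 2*D
d = -117700 (d = (7 - 542)*220 = -535*220 = -117700)
d/((I(-202, -984) + 2604293) + g(133, -1393)) = -117700/(((342 - 1*(-984)) + 2604293) + (-1393 + 2*133)) = -117700/(((342 + 984) + 2604293) + (-1393 + 266)) = -117700/((1326 + 2604293) - 1127) = -117700/(2605619 - 1127) = -117700/2604492 = -117700*1/2604492 = -2675/59193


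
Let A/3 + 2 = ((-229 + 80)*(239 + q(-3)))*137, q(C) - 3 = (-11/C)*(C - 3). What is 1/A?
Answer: -1/13472586 ≈ -7.4225e-8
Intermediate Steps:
q(C) = 3 - 11*(-3 + C)/C (q(C) = 3 + (-11/C)*(C - 3) = 3 + (-11/C)*(-3 + C) = 3 - 11*(-3 + C)/C)
A = -13472586 (A = -6 + 3*(((-229 + 80)*(239 + (-8 + 33/(-3))))*137) = -6 + 3*(-149*(239 + (-8 + 33*(-⅓)))*137) = -6 + 3*(-149*(239 + (-8 - 11))*137) = -6 + 3*(-149*(239 - 19)*137) = -6 + 3*(-149*220*137) = -6 + 3*(-32780*137) = -6 + 3*(-4490860) = -6 - 13472580 = -13472586)
1/A = 1/(-13472586) = -1/13472586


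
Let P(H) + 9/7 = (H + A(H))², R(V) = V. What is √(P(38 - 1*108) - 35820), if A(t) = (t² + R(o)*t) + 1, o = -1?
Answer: √1175215006/7 ≈ 4897.3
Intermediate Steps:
A(t) = 1 + t² - t (A(t) = (t² - t) + 1 = 1 + t² - t)
P(H) = -9/7 + (1 + H²)² (P(H) = -9/7 + (H + (1 + H² - H))² = -9/7 + (1 + H²)²)
√(P(38 - 1*108) - 35820) = √((-9/7 + (1 + (38 - 1*108)²)²) - 35820) = √((-9/7 + (1 + (38 - 108)²)²) - 35820) = √((-9/7 + (1 + (-70)²)²) - 35820) = √((-9/7 + (1 + 4900)²) - 35820) = √((-9/7 + 4901²) - 35820) = √((-9/7 + 24019801) - 35820) = √(168138598/7 - 35820) = √(167887858/7) = √1175215006/7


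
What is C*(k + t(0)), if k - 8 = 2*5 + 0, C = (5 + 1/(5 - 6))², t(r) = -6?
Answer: 192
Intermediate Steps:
C = 16 (C = (5 + 1/(-1))² = (5 - 1)² = 4² = 16)
k = 18 (k = 8 + (2*5 + 0) = 8 + (10 + 0) = 8 + 10 = 18)
C*(k + t(0)) = 16*(18 - 6) = 16*12 = 192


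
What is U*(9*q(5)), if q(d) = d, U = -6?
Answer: -270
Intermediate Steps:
U*(9*q(5)) = -54*5 = -6*45 = -270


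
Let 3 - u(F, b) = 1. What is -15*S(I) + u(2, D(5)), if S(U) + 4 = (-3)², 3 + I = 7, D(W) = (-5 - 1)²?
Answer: -73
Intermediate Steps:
D(W) = 36 (D(W) = (-6)² = 36)
u(F, b) = 2 (u(F, b) = 3 - 1*1 = 3 - 1 = 2)
I = 4 (I = -3 + 7 = 4)
S(U) = 5 (S(U) = -4 + (-3)² = -4 + 9 = 5)
-15*S(I) + u(2, D(5)) = -15*5 + 2 = -75 + 2 = -73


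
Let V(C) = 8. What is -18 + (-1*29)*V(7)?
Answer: -250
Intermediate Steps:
-18 + (-1*29)*V(7) = -18 - 1*29*8 = -18 - 29*8 = -18 - 232 = -250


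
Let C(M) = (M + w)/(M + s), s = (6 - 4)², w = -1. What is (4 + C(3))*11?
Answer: 330/7 ≈ 47.143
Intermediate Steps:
s = 4 (s = 2² = 4)
C(M) = (-1 + M)/(4 + M) (C(M) = (M - 1)/(M + 4) = (-1 + M)/(4 + M))
(4 + C(3))*11 = (4 + (-1 + 3)/(4 + 3))*11 = (4 + 2/7)*11 = (30/7)*11 = 330/7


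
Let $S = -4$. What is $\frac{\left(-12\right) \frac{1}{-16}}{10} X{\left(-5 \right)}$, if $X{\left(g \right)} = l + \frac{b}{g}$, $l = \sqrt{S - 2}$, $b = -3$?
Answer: $\frac{9}{200} + \frac{3 i \sqrt{6}}{40} \approx 0.045 + 0.18371 i$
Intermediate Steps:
$l = i \sqrt{6}$ ($l = \sqrt{-4 - 2} = \sqrt{-6} = i \sqrt{6} \approx 2.4495 i$)
$X{\left(g \right)} = - \frac{3}{g} + i \sqrt{6}$ ($X{\left(g \right)} = i \sqrt{6} - \frac{3}{g} = - \frac{3}{g} + i \sqrt{6}$)
$\frac{\left(-12\right) \frac{1}{-16}}{10} X{\left(-5 \right)} = \frac{\left(-12\right) \frac{1}{-16}}{10} \left(- \frac{3}{-5} + i \sqrt{6}\right) = \left(-12\right) \left(- \frac{1}{16}\right) \frac{1}{10} \left(\left(-3\right) \left(- \frac{1}{5}\right) + i \sqrt{6}\right) = \frac{3}{4} \cdot \frac{1}{10} \left(\frac{3}{5} + i \sqrt{6}\right) = \frac{3 \left(\frac{3}{5} + i \sqrt{6}\right)}{40} = \frac{9}{200} + \frac{3 i \sqrt{6}}{40}$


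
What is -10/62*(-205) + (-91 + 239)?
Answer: 5613/31 ≈ 181.06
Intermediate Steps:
-10/62*(-205) + (-91 + 239) = -10*1/62*(-205) + 148 = -5/31*(-205) + 148 = 1025/31 + 148 = 5613/31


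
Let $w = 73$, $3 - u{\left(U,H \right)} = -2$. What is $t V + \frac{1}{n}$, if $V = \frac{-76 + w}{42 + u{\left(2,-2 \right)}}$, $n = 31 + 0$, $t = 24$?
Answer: $- \frac{2185}{1457} \approx -1.4997$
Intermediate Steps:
$u{\left(U,H \right)} = 5$ ($u{\left(U,H \right)} = 3 - -2 = 3 + 2 = 5$)
$n = 31$
$V = - \frac{3}{47}$ ($V = \frac{-76 + 73}{42 + 5} = - \frac{3}{47} \approx -0.06383$)
$t V + \frac{1}{n} = 24 \left(- \frac{3}{47}\right) + \frac{1}{31} = - \frac{72}{47} + \frac{1}{31} = - \frac{2185}{1457}$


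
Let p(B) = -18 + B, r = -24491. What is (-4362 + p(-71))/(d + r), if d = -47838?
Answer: 4451/72329 ≈ 0.061538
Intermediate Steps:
(-4362 + p(-71))/(d + r) = (-4362 + (-18 - 71))/(-47838 - 24491) = (-4362 - 89)/(-72329) = -4451*(-1/72329) = 4451/72329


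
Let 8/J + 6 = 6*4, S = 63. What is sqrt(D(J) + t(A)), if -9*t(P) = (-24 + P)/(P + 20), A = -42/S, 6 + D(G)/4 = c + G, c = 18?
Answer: sqrt(377841)/87 ≈ 7.0654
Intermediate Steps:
J = 4/9 (J = 8/(-6 + 6*4) = 8/(-6 + 24) = 8/18 = 8*(1/18) = 4/9 ≈ 0.44444)
D(G) = 48 + 4*G (D(G) = -24 + 4*(18 + G) = -24 + (72 + 4*G) = 48 + 4*G)
A = -2/3 (A = -42/63 = -42*1/63 = -2/3 ≈ -0.66667)
t(P) = -(-24 + P)/(9*(20 + P)) (t(P) = -(-24 + P)/(9*(P + 20)) = -(-24 + P)/(9*(20 + P)))
sqrt(D(J) + t(A)) = sqrt((48 + 4*(4/9)) + (24 - 1*(-2/3))/(9*(20 - 2/3))) = sqrt((48 + 16/9) + (24 + 2/3)/(9*(58/3))) = sqrt(448/9 + (1/9)*(3/58)*(74/3)) = sqrt(448/9 + 37/261) = sqrt(4343/87) = sqrt(377841)/87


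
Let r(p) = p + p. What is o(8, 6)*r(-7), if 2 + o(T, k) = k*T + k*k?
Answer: -1148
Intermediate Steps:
o(T, k) = -2 + k² + T*k (o(T, k) = -2 + (k*T + k*k) = -2 + (T*k + k²) = -2 + (k² + T*k) = -2 + k² + T*k)
r(p) = 2*p
o(8, 6)*r(-7) = (-2 + 6² + 8*6)*(2*(-7)) = (-2 + 36 + 48)*(-14) = 82*(-14) = -1148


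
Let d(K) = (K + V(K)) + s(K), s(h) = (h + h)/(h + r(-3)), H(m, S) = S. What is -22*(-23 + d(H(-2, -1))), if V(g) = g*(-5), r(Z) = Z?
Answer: 407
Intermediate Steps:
V(g) = -5*g
s(h) = 2*h/(-3 + h) (s(h) = (h + h)/(h - 3) = (2*h)/(-3 + h) = 2*h/(-3 + h))
d(K) = -4*K + 2*K/(-3 + K) (d(K) = (K - 5*K) + 2*K/(-3 + K) = -4*K + 2*K/(-3 + K))
-22*(-23 + d(H(-2, -1))) = -22*(-23 + 2*(-1)*(7 - 2*(-1))/(-3 - 1)) = -22*(-23 + 2*(-1)*(7 + 2)/(-4)) = -22*(-23 + 2*(-1)*(-¼)*9) = -22*(-23 + 9/2) = -22*(-37/2) = 407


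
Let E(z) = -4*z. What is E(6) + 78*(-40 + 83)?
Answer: 3330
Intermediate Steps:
E(6) + 78*(-40 + 83) = -4*6 + 78*(-40 + 83) = -24 + 78*43 = -24 + 3354 = 3330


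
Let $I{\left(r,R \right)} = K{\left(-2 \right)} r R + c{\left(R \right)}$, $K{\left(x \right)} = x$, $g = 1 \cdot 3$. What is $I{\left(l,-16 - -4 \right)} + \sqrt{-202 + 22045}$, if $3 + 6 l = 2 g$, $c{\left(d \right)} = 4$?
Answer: $16 + 3 \sqrt{2427} \approx 163.79$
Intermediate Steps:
$g = 3$
$l = \frac{1}{2}$ ($l = - \frac{1}{2} + \frac{2 \cdot 3}{6} = - \frac{1}{2} + \frac{1}{6} \cdot 6 = - \frac{1}{2} + 1 = \frac{1}{2} \approx 0.5$)
$I{\left(r,R \right)} = 4 - 2 R r$ ($I{\left(r,R \right)} = - 2 r R + 4 = - 2 R r + 4 = 4 - 2 R r$)
$I{\left(l,-16 - -4 \right)} + \sqrt{-202 + 22045} = \left(4 - 2 \left(-16 - -4\right) \frac{1}{2}\right) + \sqrt{-202 + 22045} = \left(4 - 2 \left(-16 + 4\right) \frac{1}{2}\right) + \sqrt{21843} = \left(4 - \left(-24\right) \frac{1}{2}\right) + 3 \sqrt{2427} = \left(4 + 12\right) + 3 \sqrt{2427} = 16 + 3 \sqrt{2427}$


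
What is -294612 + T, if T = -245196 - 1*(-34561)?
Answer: -505247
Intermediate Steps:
T = -210635 (T = -245196 + 34561 = -210635)
-294612 + T = -294612 - 210635 = -505247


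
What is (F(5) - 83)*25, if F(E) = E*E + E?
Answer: -1325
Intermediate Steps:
F(E) = E + E² (F(E) = E² + E = E + E²)
(F(5) - 83)*25 = (5*(1 + 5) - 83)*25 = (5*6 - 83)*25 = (30 - 83)*25 = -53*25 = -1325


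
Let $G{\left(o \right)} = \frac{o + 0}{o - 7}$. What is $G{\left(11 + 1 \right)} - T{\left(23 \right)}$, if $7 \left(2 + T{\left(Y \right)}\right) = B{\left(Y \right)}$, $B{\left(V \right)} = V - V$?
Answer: $\frac{22}{5} \approx 4.4$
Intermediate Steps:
$G{\left(o \right)} = \frac{o}{-7 + o}$
$B{\left(V \right)} = 0$
$T{\left(Y \right)} = -2$ ($T{\left(Y \right)} = -2 + \frac{1}{7} \cdot 0 = -2 + 0 = -2$)
$G{\left(11 + 1 \right)} - T{\left(23 \right)} = \frac{11 + 1}{-7 + \left(11 + 1\right)} - -2 = \frac{12}{-7 + 12} + 2 = \frac{12}{5} + 2 = \frac{22}{5}$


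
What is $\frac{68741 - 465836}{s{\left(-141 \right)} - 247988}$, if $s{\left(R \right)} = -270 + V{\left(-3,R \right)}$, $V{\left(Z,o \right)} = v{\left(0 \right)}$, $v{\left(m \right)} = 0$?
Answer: $\frac{397095}{248258} \approx 1.5995$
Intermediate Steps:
$V{\left(Z,o \right)} = 0$
$s{\left(R \right)} = -270$ ($s{\left(R \right)} = -270 + 0 = -270$)
$\frac{68741 - 465836}{s{\left(-141 \right)} - 247988} = \frac{68741 - 465836}{-270 - 247988} = - \frac{397095}{-248258} = \left(-397095\right) \left(- \frac{1}{248258}\right) = \frac{397095}{248258}$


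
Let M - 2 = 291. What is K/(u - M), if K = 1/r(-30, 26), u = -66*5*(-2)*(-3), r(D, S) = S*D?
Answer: 1/1772940 ≈ 5.6403e-7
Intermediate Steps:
M = 293 (M = 2 + 291 = 293)
r(D, S) = D*S
u = -1980 (u = -(-660)*(-3) = -66*30 = -1980)
K = -1/780 (K = 1/(-30*26) = 1/(-780) = -1/780 ≈ -0.0012821)
K/(u - M) = -1/(780*(-1980 - 1*293)) = -1/(780*(-1980 - 293)) = -1/780/(-2273) = -1/780*(-1/2273) = 1/1772940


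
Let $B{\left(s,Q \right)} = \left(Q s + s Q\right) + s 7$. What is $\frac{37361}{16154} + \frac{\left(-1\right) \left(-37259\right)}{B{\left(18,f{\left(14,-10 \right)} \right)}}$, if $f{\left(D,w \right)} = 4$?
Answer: $\frac{152992339}{1090395} \approx 140.31$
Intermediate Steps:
$B{\left(s,Q \right)} = 7 s + 2 Q s$ ($B{\left(s,Q \right)} = \left(Q s + Q s\right) + 7 s = 2 Q s + 7 s = 7 s + 2 Q s$)
$\frac{37361}{16154} + \frac{\left(-1\right) \left(-37259\right)}{B{\left(18,f{\left(14,-10 \right)} \right)}} = \frac{37361}{16154} + \frac{\left(-1\right) \left(-37259\right)}{18 \left(7 + 2 \cdot 4\right)} = 37361 \cdot \frac{1}{16154} + \frac{37259}{18 \left(7 + 8\right)} = \frac{37361}{16154} + \frac{37259}{18 \cdot 15} = \frac{37361}{16154} + \frac{37259}{270} = \frac{152992339}{1090395}$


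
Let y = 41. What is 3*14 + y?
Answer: 83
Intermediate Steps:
3*14 + y = 3*14 + 41 = 42 + 41 = 83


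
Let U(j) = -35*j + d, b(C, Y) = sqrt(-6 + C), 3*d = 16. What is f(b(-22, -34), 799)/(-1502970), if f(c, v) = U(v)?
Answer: 83879/4508910 ≈ 0.018603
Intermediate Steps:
d = 16/3 (d = (1/3)*16 = 16/3 ≈ 5.3333)
U(j) = 16/3 - 35*j (U(j) = -35*j + 16/3 = 16/3 - 35*j)
f(c, v) = 16/3 - 35*v
f(b(-22, -34), 799)/(-1502970) = (16/3 - 35*799)/(-1502970) = (16/3 - 27965)*(-1/1502970) = -83879/3*(-1/1502970) = 83879/4508910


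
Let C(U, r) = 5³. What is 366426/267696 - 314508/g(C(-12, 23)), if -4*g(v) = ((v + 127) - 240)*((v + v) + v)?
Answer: 1566754867/5577000 ≈ 280.93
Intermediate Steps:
C(U, r) = 125
g(v) = -3*v*(-113 + v)/4 (g(v) = -((v + 127) - 240)*((v + v) + v)/4 = -((127 + v) - 240)*(2*v + v)/4 = -(-113 + v)*3*v/4 = -3*v*(-113 + v)/4)
366426/267696 - 314508/g(C(-12, 23)) = 366426/267696 - 314508*4/(375*(113 - 1*125)) = 366426*(1/267696) - 314508*4/(375*(113 - 125)) = 20357/14872 - 314508/((¾)*125*(-12)) = 20357/14872 - 314508/(-1125) = 20357/14872 - 314508*(-1/1125) = 20357/14872 + 104836/375 = 1566754867/5577000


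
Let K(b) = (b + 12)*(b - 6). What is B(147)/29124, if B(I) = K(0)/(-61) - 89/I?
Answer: 5155/261154908 ≈ 1.9739e-5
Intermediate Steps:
K(b) = (-6 + b)*(12 + b) (K(b) = (12 + b)*(-6 + b) = (-6 + b)*(12 + b))
B(I) = 72/61 - 89/I (B(I) = (-72 + 0² + 6*0)/(-61) - 89/I = (-72 + 0 + 0)*(-1/61) - 89/I = -72*(-1/61) - 89/I = 72/61 - 89/I)
B(147)/29124 = (72/61 - 89/147)/29124 = (72/61 - 89*1/147)*(1/29124) = (72/61 - 89/147)*(1/29124) = (5155/8967)*(1/29124) = 5155/261154908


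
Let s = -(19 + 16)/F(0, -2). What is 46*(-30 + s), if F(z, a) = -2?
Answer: -575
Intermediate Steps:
s = 35/2 (s = -(19 + 16)/(-2) = -35*(-1)/2 = -1*(-35/2) = 35/2 ≈ 17.500)
46*(-30 + s) = 46*(-30 + 35/2) = 46*(-25/2) = -575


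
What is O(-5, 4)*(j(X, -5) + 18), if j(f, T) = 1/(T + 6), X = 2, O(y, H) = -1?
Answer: -19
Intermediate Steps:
j(f, T) = 1/(6 + T)
O(-5, 4)*(j(X, -5) + 18) = -(1/(6 - 5) + 18) = -(1/1 + 18) = -(1 + 18) = -1*19 = -19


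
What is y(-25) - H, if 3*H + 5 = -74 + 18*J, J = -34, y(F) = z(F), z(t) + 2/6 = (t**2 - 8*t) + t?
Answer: 1030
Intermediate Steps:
z(t) = -1/3 + t**2 - 7*t (z(t) = -1/3 + ((t**2 - 8*t) + t) = -1/3 + (t**2 - 7*t) = -1/3 + t**2 - 7*t)
y(F) = -1/3 + F**2 - 7*F
H = -691/3 (H = -5/3 + (-74 + 18*(-34))/3 = -5/3 + (-74 - 612)/3 = -5/3 + (1/3)*(-686) = -5/3 - 686/3 = -691/3 ≈ -230.33)
y(-25) - H = (-1/3 + (-25)**2 - 7*(-25)) - 1*(-691/3) = (-1/3 + 625 + 175) + 691/3 = 2399/3 + 691/3 = 1030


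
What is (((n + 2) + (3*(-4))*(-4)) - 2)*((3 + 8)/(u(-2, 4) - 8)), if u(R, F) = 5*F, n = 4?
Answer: 143/3 ≈ 47.667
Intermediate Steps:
(((n + 2) + (3*(-4))*(-4)) - 2)*((3 + 8)/(u(-2, 4) - 8)) = (((4 + 2) + (3*(-4))*(-4)) - 2)*((3 + 8)/(5*4 - 8)) = ((6 - 12*(-4)) - 2)*(11/(20 - 8)) = ((6 + 48) - 2)*(11/12) = (54 - 2)*(11*(1/12)) = 52*(11/12) = 143/3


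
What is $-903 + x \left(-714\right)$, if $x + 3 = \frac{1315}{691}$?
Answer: $- \frac{82761}{691} \approx -119.77$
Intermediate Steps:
$x = - \frac{758}{691}$ ($x = -3 + \frac{1315}{691} = - \frac{758}{691} \approx -1.097$)
$-903 + x \left(-714\right) = -903 - - \frac{541212}{691} = -903 + \frac{541212}{691} = - \frac{82761}{691}$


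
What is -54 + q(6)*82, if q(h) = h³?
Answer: 17658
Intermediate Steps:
-54 + q(6)*82 = -54 + 6³*82 = -54 + 216*82 = -54 + 17712 = 17658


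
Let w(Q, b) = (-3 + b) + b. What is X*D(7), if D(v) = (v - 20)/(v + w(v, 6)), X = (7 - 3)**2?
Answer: -13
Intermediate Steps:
w(Q, b) = -3 + 2*b
X = 16 (X = 4**2 = 16)
D(v) = (-20 + v)/(9 + v) (D(v) = (v - 20)/(v + (-3 + 2*6)) = (-20 + v)/(v + (-3 + 12)) = (-20 + v)/(v + 9) = (-20 + v)/(9 + v))
X*D(7) = 16*((-20 + 7)/(9 + 7)) = 16*(-13/16) = -13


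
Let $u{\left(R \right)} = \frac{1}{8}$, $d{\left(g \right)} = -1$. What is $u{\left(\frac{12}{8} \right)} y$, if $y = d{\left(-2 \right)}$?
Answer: $- \frac{1}{8} \approx -0.125$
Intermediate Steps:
$u{\left(R \right)} = \frac{1}{8}$
$y = -1$
$u{\left(\frac{12}{8} \right)} y = \frac{1}{8} \left(-1\right) = - \frac{1}{8}$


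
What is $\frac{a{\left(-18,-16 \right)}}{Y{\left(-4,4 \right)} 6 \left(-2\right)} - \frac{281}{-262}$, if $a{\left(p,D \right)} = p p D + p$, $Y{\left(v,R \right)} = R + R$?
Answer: $\frac{115825}{2096} \approx 55.26$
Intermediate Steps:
$Y{\left(v,R \right)} = 2 R$
$a{\left(p,D \right)} = p + D p^{2}$ ($a{\left(p,D \right)} = p^{2} D + p = D p^{2} + p = p + D p^{2}$)
$\frac{a{\left(-18,-16 \right)}}{Y{\left(-4,4 \right)} 6 \left(-2\right)} - \frac{281}{-262} = \frac{\left(-18\right) \left(1 - -288\right)}{2 \cdot 4 \cdot 6 \left(-2\right)} - \frac{281}{-262} = \frac{\left(-18\right) \left(1 + 288\right)}{8 \cdot 6 \left(-2\right)} - - \frac{281}{262} = \frac{\left(-18\right) 289}{48 \left(-2\right)} + \frac{281}{262} = - \frac{5202}{-96} + \frac{281}{262} = \left(-5202\right) \left(- \frac{1}{96}\right) + \frac{281}{262} = \frac{867}{16} + \frac{281}{262} = \frac{115825}{2096}$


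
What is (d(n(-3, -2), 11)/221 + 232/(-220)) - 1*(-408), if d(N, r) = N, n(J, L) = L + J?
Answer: 4946147/12155 ≈ 406.92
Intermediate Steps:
n(J, L) = J + L
(d(n(-3, -2), 11)/221 + 232/(-220)) - 1*(-408) = ((-3 - 2)/221 + 232/(-220)) - 1*(-408) = (-5*1/221 + 232*(-1/220)) + 408 = (-5/221 - 58/55) + 408 = -13093/12155 + 408 = 4946147/12155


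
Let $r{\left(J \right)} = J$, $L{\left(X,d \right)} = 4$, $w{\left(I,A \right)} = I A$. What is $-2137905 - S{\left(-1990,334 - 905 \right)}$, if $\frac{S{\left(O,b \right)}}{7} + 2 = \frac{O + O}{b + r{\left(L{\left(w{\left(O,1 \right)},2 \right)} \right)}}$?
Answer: $- \frac{173173151}{81} \approx -2.1379 \cdot 10^{6}$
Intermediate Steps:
$w{\left(I,A \right)} = A I$
$S{\left(O,b \right)} = -14 + \frac{14 O}{4 + b}$ ($S{\left(O,b \right)} = -14 + 7 \frac{O + O}{b + 4} = -14 + 7 \frac{2 O}{4 + b} = -14 + \frac{14 O}{4 + b}$)
$-2137905 - S{\left(-1990,334 - 905 \right)} = -2137905 - \frac{14 \left(-4 - 1990 - \left(334 - 905\right)\right)}{4 + \left(334 - 905\right)} = -2137905 - \frac{14 \left(-4 - 1990 - -571\right)}{4 - 571} = -2137905 - \frac{14 \left(-4 - 1990 + 571\right)}{-567} = -2137905 - 14 \left(- \frac{1}{567}\right) \left(-1423\right) = -2137905 - \frac{2846}{81} = - \frac{173173151}{81}$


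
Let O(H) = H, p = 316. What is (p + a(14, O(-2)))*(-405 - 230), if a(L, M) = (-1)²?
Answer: -201295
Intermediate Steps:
a(L, M) = 1
(p + a(14, O(-2)))*(-405 - 230) = (316 + 1)*(-405 - 230) = 317*(-635) = -201295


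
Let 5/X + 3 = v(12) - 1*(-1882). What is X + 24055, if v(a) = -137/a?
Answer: 539096665/22411 ≈ 24055.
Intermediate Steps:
X = 60/22411 (X = 5/(-3 + (-137/12 - 1*(-1882))) = 5/(-3 + (-137*1/12 + 1882)) = 5/(-3 + (-137/12 + 1882)) = 5/(-3 + 22447/12) = 5/(22411/12) = 5*(12/22411) = 60/22411 ≈ 0.0026773)
X + 24055 = 60/22411 + 24055 = 539096665/22411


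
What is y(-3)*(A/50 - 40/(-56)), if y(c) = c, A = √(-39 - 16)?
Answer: -15/7 - 3*I*√55/50 ≈ -2.1429 - 0.44497*I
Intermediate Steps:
A = I*√55 (A = √(-55) = I*√55 ≈ 7.4162*I)
y(-3)*(A/50 - 40/(-56)) = -3*((I*√55)/50 - 40/(-56)) = -3*((I*√55)*(1/50) - 40*(-1/56)) = -3*(I*√55/50 + 5/7) = -3*(5/7 + I*√55/50) = -15/7 - 3*I*√55/50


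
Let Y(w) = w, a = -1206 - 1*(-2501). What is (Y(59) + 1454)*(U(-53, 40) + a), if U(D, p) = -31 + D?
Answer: 1832243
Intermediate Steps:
a = 1295 (a = -1206 + 2501 = 1295)
(Y(59) + 1454)*(U(-53, 40) + a) = (59 + 1454)*((-31 - 53) + 1295) = 1513*(-84 + 1295) = 1513*1211 = 1832243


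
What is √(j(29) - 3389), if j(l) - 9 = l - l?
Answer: 26*I*√5 ≈ 58.138*I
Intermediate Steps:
j(l) = 9 (j(l) = 9 + (l - l) = 9 + 0 = 9)
√(j(29) - 3389) = √(9 - 3389) = √(-3380) = 26*I*√5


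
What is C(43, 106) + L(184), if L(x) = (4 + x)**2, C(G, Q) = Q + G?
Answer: 35493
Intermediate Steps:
C(G, Q) = G + Q
C(43, 106) + L(184) = (43 + 106) + (4 + 184)**2 = 149 + 188**2 = 149 + 35344 = 35493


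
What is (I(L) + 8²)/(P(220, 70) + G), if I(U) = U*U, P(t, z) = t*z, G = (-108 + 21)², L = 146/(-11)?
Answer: 29060/2779249 ≈ 0.010456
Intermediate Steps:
L = -146/11 (L = 146*(-1/11) = -146/11 ≈ -13.273)
G = 7569 (G = (-87)² = 7569)
I(U) = U²
(I(L) + 8²)/(P(220, 70) + G) = ((-146/11)² + 8²)/(220*70 + 7569) = (21316/121 + 64)/(15400 + 7569) = (29060/121)/22969 = (29060/121)*(1/22969) = 29060/2779249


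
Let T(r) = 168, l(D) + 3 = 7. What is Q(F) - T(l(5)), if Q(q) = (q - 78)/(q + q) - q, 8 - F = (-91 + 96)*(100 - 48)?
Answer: 7111/84 ≈ 84.655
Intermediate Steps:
l(D) = 4 (l(D) = -3 + 7 = 4)
F = -252 (F = 8 - (-91 + 96)*(100 - 48) = 8 - 5*52 = 8 - 1*260 = 8 - 260 = -252)
Q(q) = -q + (-78 + q)/(2*q) (Q(q) = (-78 + q)/((2*q)) - q = (-78 + q)*(1/(2*q)) - q = (-78 + q)/(2*q) - q = -q + (-78 + q)/(2*q))
Q(F) - T(l(5)) = (½ - 1*(-252) - 39/(-252)) - 1*168 = (½ + 252 - 39*(-1/252)) - 168 = (½ + 252 + 13/84) - 168 = 21223/84 - 168 = 7111/84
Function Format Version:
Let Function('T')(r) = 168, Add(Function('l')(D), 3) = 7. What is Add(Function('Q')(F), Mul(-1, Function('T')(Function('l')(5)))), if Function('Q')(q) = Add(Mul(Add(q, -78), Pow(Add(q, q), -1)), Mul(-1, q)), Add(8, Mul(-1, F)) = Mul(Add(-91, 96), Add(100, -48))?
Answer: Rational(7111, 84) ≈ 84.655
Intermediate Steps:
Function('l')(D) = 4 (Function('l')(D) = Add(-3, 7) = 4)
F = -252 (F = Add(8, Mul(-1, Mul(Add(-91, 96), Add(100, -48)))) = Add(8, Mul(-1, Mul(5, 52))) = Add(8, Mul(-1, 260)) = Add(8, -260) = -252)
Function('Q')(q) = Add(Mul(-1, q), Mul(Rational(1, 2), Pow(q, -1), Add(-78, q))) (Function('Q')(q) = Add(Mul(Add(-78, q), Pow(Mul(2, q), -1)), Mul(-1, q)) = Add(Mul(Add(-78, q), Mul(Rational(1, 2), Pow(q, -1))), Mul(-1, q)) = Add(Mul(Rational(1, 2), Pow(q, -1), Add(-78, q)), Mul(-1, q)) = Add(Mul(-1, q), Mul(Rational(1, 2), Pow(q, -1), Add(-78, q))))
Add(Function('Q')(F), Mul(-1, Function('T')(Function('l')(5)))) = Add(Add(Rational(1, 2), Mul(-1, -252), Mul(-39, Pow(-252, -1))), Mul(-1, 168)) = Add(Add(Rational(1, 2), 252, Mul(-39, Rational(-1, 252))), -168) = Add(Add(Rational(1, 2), 252, Rational(13, 84)), -168) = Add(Rational(21223, 84), -168) = Rational(7111, 84)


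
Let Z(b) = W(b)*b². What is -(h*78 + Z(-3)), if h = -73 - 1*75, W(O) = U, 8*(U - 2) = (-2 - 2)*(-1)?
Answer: 23043/2 ≈ 11522.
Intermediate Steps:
U = 5/2 (U = 2 + ((-2 - 2)*(-1))/8 = 2 + (-4*(-1))/8 = 2 + (⅛)*4 = 2 + ½ = 5/2 ≈ 2.5000)
W(O) = 5/2
h = -148 (h = -73 - 75 = -148)
Z(b) = 5*b²/2
-(h*78 + Z(-3)) = -(-148*78 + (5/2)*(-3)²) = -(-11544 + (5/2)*9) = -(-11544 + 45/2) = -1*(-23043/2) = 23043/2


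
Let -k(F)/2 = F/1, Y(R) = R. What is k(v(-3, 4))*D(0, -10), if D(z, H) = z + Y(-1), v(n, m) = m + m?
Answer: 16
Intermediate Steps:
v(n, m) = 2*m
k(F) = -2*F (k(F) = -2*F/1 = -2*F)
D(z, H) = -1 + z (D(z, H) = z - 1 = -1 + z)
k(v(-3, 4))*D(0, -10) = (-4*4)*(-1 + 0) = -2*8*(-1) = -16*(-1) = 16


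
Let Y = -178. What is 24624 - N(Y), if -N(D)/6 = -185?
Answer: 23514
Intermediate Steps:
N(D) = 1110 (N(D) = -6*(-185) = 1110)
24624 - N(Y) = 24624 - 1*1110 = 24624 - 1110 = 23514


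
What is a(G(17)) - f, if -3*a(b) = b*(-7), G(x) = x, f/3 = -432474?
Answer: 3892385/3 ≈ 1.2975e+6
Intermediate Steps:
f = -1297422 (f = 3*(-432474) = -1297422)
a(b) = 7*b/3 (a(b) = -b*(-7)/3 = -(-7)*b/3 = 7*b/3)
a(G(17)) - f = (7/3)*17 - 1*(-1297422) = 119/3 + 1297422 = 3892385/3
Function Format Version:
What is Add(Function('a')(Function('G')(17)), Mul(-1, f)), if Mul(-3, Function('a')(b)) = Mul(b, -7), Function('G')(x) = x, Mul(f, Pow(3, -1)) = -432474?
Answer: Rational(3892385, 3) ≈ 1.2975e+6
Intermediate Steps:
f = -1297422 (f = Mul(3, -432474) = -1297422)
Function('a')(b) = Mul(Rational(7, 3), b) (Function('a')(b) = Mul(Rational(-1, 3), Mul(b, -7)) = Mul(Rational(-1, 3), Mul(-7, b)) = Mul(Rational(7, 3), b))
Add(Function('a')(Function('G')(17)), Mul(-1, f)) = Add(Mul(Rational(7, 3), 17), Mul(-1, -1297422)) = Add(Rational(119, 3), 1297422) = Rational(3892385, 3)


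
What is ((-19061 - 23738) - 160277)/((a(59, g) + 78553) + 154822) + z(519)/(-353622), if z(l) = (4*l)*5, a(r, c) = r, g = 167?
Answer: -6186265516/6878949829 ≈ -0.89930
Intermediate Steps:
z(l) = 20*l
((-19061 - 23738) - 160277)/((a(59, g) + 78553) + 154822) + z(519)/(-353622) = ((-19061 - 23738) - 160277)/((59 + 78553) + 154822) + (20*519)/(-353622) = (-42799 - 160277)/(78612 + 154822) + 10380*(-1/353622) = -203076/233434 - 1730/58937 = -203076*1/233434 - 1730/58937 = -101538/116717 - 1730/58937 = -6186265516/6878949829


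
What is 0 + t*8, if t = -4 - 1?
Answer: -40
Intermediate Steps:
t = -5
0 + t*8 = 0 - 5*8 = 0 - 40 = -40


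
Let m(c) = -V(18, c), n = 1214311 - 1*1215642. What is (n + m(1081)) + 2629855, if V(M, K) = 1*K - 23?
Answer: 2627466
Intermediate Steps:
n = -1331 (n = 1214311 - 1215642 = -1331)
V(M, K) = -23 + K (V(M, K) = K - 23 = -23 + K)
m(c) = 23 - c (m(c) = -(-23 + c) = 23 - c)
(n + m(1081)) + 2629855 = (-1331 + (23 - 1*1081)) + 2629855 = (-1331 + (23 - 1081)) + 2629855 = (-1331 - 1058) + 2629855 = -2389 + 2629855 = 2627466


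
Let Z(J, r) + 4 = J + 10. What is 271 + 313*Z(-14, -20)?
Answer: -2233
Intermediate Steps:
Z(J, r) = 6 + J (Z(J, r) = -4 + (J + 10) = -4 + (10 + J) = 6 + J)
271 + 313*Z(-14, -20) = 271 + 313*(6 - 14) = 271 + 313*(-8) = 271 - 2504 = -2233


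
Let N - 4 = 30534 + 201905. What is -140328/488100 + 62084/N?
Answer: -192921742/9454619025 ≈ -0.020405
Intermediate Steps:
N = 232443 (N = 4 + (30534 + 201905) = 4 + 232439 = 232443)
-140328/488100 + 62084/N = -140328/488100 + 62084/232443 = -140328*1/488100 + 62084*(1/232443) = -11694/40675 + 62084/232443 = -192921742/9454619025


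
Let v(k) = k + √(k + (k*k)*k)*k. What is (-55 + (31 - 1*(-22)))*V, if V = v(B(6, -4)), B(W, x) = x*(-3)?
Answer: -24 - 48*√435 ≈ -1025.1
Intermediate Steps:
B(W, x) = -3*x
v(k) = k + k*√(k + k³) (v(k) = k + √(k + k²*k)*k = k + √(k + k³)*k = k + k*√(k + k³))
V = 12 + 24*√435 (V = -3*(-4) + (-3*(-4))*√(-3*(-4) + (-3*(-4))³) = 12 + 12*√(12 + 12³) = 12 + 12*√(12 + 1728) = 12 + 12*√1740 = 12 + 12*(2*√435) = 12 + 24*√435 ≈ 512.56)
(-55 + (31 - 1*(-22)))*V = (-55 + (31 - 1*(-22)))*(12 + 24*√435) = (-55 + (31 + 22))*(12 + 24*√435) = (-55 + 53)*(12 + 24*√435) = -2*(12 + 24*√435) = -24 - 48*√435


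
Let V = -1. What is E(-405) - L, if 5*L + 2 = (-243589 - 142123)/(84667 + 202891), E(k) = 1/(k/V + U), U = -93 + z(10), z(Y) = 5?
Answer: 153010133/227889715 ≈ 0.67142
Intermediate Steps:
U = -88 (U = -93 + 5 = -88)
E(k) = 1/(-88 - k) (E(k) = 1/(k/(-1) - 88) = 1/(k*(-1) - 88) = 1/(-k - 88) = 1/(-88 - k))
L = -480414/718895 (L = -⅖ + ((-243589 - 142123)/(84667 + 202891))/5 = -⅖ + (-385712/287558)/5 = -⅖ + (-385712*1/287558)/5 = -⅖ + (⅕)*(-192856/143779) = -⅖ - 192856/718895 = -480414/718895 ≈ -0.66827)
E(-405) - L = -1/(88 - 405) - 1*(-480414/718895) = -1/(-317) + 480414/718895 = -1*(-1/317) + 480414/718895 = 1/317 + 480414/718895 = 153010133/227889715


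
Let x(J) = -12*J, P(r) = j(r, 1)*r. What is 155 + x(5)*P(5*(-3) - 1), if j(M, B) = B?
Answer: 1115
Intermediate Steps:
P(r) = r (P(r) = 1*r = r)
155 + x(5)*P(5*(-3) - 1) = 155 + (-12*5)*(5*(-3) - 1) = 155 - 60*(-15 - 1) = 155 - 60*(-16) = 155 + 960 = 1115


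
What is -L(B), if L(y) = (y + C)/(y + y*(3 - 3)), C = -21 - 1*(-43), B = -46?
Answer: -12/23 ≈ -0.52174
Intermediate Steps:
C = 22 (C = -21 + 43 = 22)
L(y) = (22 + y)/y (L(y) = (y + 22)/(y + y*(3 - 3)) = (22 + y)/(y + y*0) = (22 + y)/(y + 0) = (22 + y)/y)
-L(B) = -(22 - 46)/(-46) = -(-1)*(-24)/46 = -1*12/23 = -12/23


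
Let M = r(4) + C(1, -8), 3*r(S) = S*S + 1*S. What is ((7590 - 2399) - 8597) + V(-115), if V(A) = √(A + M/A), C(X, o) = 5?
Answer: -3406 + 19*I*√1518/69 ≈ -3406.0 + 10.729*I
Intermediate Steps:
r(S) = S/3 + S²/3 (r(S) = (S*S + 1*S)/3 = (S² + S)/3 = (S + S²)/3 = S/3 + S²/3)
M = 35/3 (M = (⅓)*4*(1 + 4) + 5 = (⅓)*4*5 + 5 = 20/3 + 5 = 35/3 ≈ 11.667)
V(A) = √(A + 35/(3*A))
((7590 - 2399) - 8597) + V(-115) = ((7590 - 2399) - 8597) + √(9*(-115) + 105/(-115))/3 = (5191 - 8597) + √(-1035 + 105*(-1/115))/3 = -3406 + √(-1035 - 21/23)/3 = -3406 + √(-23826/23)/3 = -3406 + (19*I*√1518/23)/3 = -3406 + 19*I*√1518/69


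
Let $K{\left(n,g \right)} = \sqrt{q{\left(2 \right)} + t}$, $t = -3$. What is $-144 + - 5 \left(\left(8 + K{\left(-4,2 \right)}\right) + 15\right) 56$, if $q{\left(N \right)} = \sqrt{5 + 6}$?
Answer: $-6584 - 280 \sqrt{-3 + \sqrt{11}} \approx -6741.6$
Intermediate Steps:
$q{\left(N \right)} = \sqrt{11}$
$K{\left(n,g \right)} = \sqrt{-3 + \sqrt{11}}$ ($K{\left(n,g \right)} = \sqrt{\sqrt{11} - 3} = \sqrt{-3 + \sqrt{11}}$)
$-144 + - 5 \left(\left(8 + K{\left(-4,2 \right)}\right) + 15\right) 56 = -144 + - 5 \left(\left(8 + \sqrt{-3 + \sqrt{11}}\right) + 15\right) 56 = -144 + - 5 \left(23 + \sqrt{-3 + \sqrt{11}}\right) 56 = -144 + \left(-115 - 5 \sqrt{-3 + \sqrt{11}}\right) 56 = -144 - \left(6440 + 280 \sqrt{-3 + \sqrt{11}}\right) = -6584 - 280 \sqrt{-3 + \sqrt{11}}$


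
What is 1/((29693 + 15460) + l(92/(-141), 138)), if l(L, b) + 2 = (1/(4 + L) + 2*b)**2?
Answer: 222784/27066470953 ≈ 8.2310e-6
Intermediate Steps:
l(L, b) = -2 + (1/(4 + L) + 2*b)**2
1/((29693 + 15460) + l(92/(-141), 138)) = 1/((29693 + 15460) + (-2 + (1 + 8*138 + 2*(92/(-141))*138)**2/(4 + 92/(-141))**2)) = 1/(45153 + (-2 + (1 + 1104 + 2*(92*(-1/141))*138)**2/(4 + 92*(-1/141))**2)) = 1/(45153 + (-2 + (1 + 1104 + 2*(-92/141)*138)**2/(4 - 92/141)**2)) = 1/(45153 + (-2 + (1 + 1104 - 8464/47)**2/(472/141)**2)) = 1/(45153 + (-2 + 19881*(43471/47)**2/222784)) = 1/(45153 + (-2 + (19881/222784)*(1889727841/2209))) = 1/(45153 + (-2 + 17007550569/222784)) = 1/(45153 + 17007105001/222784) = 1/(27066470953/222784) = 222784/27066470953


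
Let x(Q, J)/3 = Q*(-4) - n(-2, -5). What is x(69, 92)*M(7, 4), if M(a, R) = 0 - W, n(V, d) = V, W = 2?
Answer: 1644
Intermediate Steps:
x(Q, J) = 6 - 12*Q (x(Q, J) = 3*(Q*(-4) - 1*(-2)) = 3*(-4*Q + 2) = 3*(2 - 4*Q) = 6 - 12*Q)
M(a, R) = -2 (M(a, R) = 0 - 1*2 = 0 - 2 = -2)
x(69, 92)*M(7, 4) = (6 - 12*69)*(-2) = (6 - 828)*(-2) = -822*(-2) = 1644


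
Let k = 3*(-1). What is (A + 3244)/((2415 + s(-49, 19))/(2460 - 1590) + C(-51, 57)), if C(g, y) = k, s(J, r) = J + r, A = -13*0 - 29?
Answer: -37294/3 ≈ -12431.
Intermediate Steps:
A = -29 (A = 0 - 29 = -29)
k = -3
C(g, y) = -3
(A + 3244)/((2415 + s(-49, 19))/(2460 - 1590) + C(-51, 57)) = (-29 + 3244)/((2415 + (-49 + 19))/(2460 - 1590) - 3) = 3215/((2415 - 30)/870 - 3) = 3215/(2385*(1/870) - 3) = 3215/(159/58 - 3) = 3215/(-15/58) = 3215*(-58/15) = -37294/3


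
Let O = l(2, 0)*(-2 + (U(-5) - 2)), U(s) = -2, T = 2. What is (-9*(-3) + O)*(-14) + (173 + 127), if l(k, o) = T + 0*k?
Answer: 90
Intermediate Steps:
l(k, o) = 2 (l(k, o) = 2 + 0*k = 2 + 0 = 2)
O = -12 (O = 2*(-2 + (-2 - 2)) = 2*(-2 - 4) = 2*(-6) = -12)
(-9*(-3) + O)*(-14) + (173 + 127) = (-9*(-3) - 12)*(-14) + (173 + 127) = (27 - 12)*(-14) + 300 = 15*(-14) + 300 = -210 + 300 = 90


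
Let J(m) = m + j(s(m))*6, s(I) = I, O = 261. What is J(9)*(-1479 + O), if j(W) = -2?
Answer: 3654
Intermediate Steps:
J(m) = -12 + m (J(m) = m - 2*6 = m - 12 = -12 + m)
J(9)*(-1479 + O) = (-12 + 9)*(-1479 + 261) = -3*(-1218) = 3654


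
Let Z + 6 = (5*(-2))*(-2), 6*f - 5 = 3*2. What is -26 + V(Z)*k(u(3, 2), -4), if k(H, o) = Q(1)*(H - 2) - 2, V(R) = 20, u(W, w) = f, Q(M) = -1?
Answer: -188/3 ≈ -62.667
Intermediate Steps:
f = 11/6 (f = 5/6 + (3*2)/6 = 5/6 + (1/6)*6 = 5/6 + 1 = 11/6 ≈ 1.8333)
Z = 14 (Z = -6 + (5*(-2))*(-2) = -6 - 10*(-2) = -6 + 20 = 14)
u(W, w) = 11/6
k(H, o) = -H (k(H, o) = -(H - 2) - 2 = -(-2 + H) - 2 = (2 - H) - 2 = -H)
-26 + V(Z)*k(u(3, 2), -4) = -26 + 20*(-1*11/6) = -26 + 20*(-11/6) = -26 - 110/3 = -188/3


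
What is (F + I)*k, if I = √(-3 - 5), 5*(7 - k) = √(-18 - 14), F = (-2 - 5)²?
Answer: 1731/5 - 126*I*√2/5 ≈ 346.2 - 35.638*I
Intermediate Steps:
F = 49 (F = (-7)² = 49)
k = 7 - 4*I*√2/5 (k = 7 - √(-18 - 14)/5 = 7 - 4*I*√2/5 ≈ 7.0 - 1.1314*I)
I = 2*I*√2 (I = √(-8) = 2*I*√2 ≈ 2.8284*I)
(F + I)*k = (49 + 2*I*√2)*(7 - 4*I*√2/5) = (7 - 4*I*√2/5)*(49 + 2*I*√2)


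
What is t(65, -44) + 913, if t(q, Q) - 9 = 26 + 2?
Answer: 950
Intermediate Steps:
t(q, Q) = 37 (t(q, Q) = 9 + (26 + 2) = 9 + 28 = 37)
t(65, -44) + 913 = 37 + 913 = 950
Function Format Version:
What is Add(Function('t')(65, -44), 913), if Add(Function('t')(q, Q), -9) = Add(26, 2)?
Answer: 950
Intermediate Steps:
Function('t')(q, Q) = 37 (Function('t')(q, Q) = Add(9, Add(26, 2)) = Add(9, 28) = 37)
Add(Function('t')(65, -44), 913) = Add(37, 913) = 950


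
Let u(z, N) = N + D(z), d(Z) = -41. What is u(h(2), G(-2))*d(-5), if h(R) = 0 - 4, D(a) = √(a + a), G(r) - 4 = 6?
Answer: -410 - 82*I*√2 ≈ -410.0 - 115.97*I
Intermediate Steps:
G(r) = 10 (G(r) = 4 + 6 = 10)
D(a) = √2*√a (D(a) = √(2*a) = √2*√a)
h(R) = -4
u(z, N) = N + √2*√z
u(h(2), G(-2))*d(-5) = (10 + √2*√(-4))*(-41) = (10 + √2*(2*I))*(-41) = (10 + 2*I*√2)*(-41) = -410 - 82*I*√2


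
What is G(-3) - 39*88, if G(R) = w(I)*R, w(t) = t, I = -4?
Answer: -3420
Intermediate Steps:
G(R) = -4*R
G(-3) - 39*88 = -4*(-3) - 39*88 = 12 - 3432 = -3420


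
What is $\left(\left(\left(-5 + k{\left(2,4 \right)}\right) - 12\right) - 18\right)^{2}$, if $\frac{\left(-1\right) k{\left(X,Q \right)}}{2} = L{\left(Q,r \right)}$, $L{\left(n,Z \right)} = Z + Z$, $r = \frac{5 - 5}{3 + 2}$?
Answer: $1225$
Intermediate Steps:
$r = 0$ ($r = \frac{0}{5} = 0 \cdot \frac{1}{5} = 0$)
$L{\left(n,Z \right)} = 2 Z$
$k{\left(X,Q \right)} = 0$ ($k{\left(X,Q \right)} = - 2 \cdot 2 \cdot 0 = \left(-2\right) 0 = 0$)
$\left(\left(\left(-5 + k{\left(2,4 \right)}\right) - 12\right) - 18\right)^{2} = \left(\left(\left(-5 + 0\right) - 12\right) - 18\right)^{2} = \left(\left(-5 - 12\right) - 18\right)^{2} = \left(-17 - 18\right)^{2} = \left(-35\right)^{2} = 1225$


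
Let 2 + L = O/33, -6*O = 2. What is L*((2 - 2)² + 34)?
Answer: -6766/99 ≈ -68.343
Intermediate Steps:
O = -⅓ (O = -⅙*2 = -⅓ ≈ -0.33333)
L = -199/99 (L = -2 - ⅓/33 = -2 - ⅓*1/33 = -2 - 1/99 = -199/99 ≈ -2.0101)
L*((2 - 2)² + 34) = -199*((2 - 2)² + 34)/99 = -199*(0² + 34)/99 = -199*(0 + 34)/99 = -199/99*34 = -6766/99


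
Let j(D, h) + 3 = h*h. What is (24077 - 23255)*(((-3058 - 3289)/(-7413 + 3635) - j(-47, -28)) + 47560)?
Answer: 72639075099/1889 ≈ 3.8454e+7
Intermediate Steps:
j(D, h) = -3 + h² (j(D, h) = -3 + h*h = -3 + h²)
(24077 - 23255)*(((-3058 - 3289)/(-7413 + 3635) - j(-47, -28)) + 47560) = (24077 - 23255)*(((-3058 - 3289)/(-7413 + 3635) - (-3 + (-28)²)) + 47560) = 822*((-6347/(-3778) - (-3 + 784)) + 47560) = 822*((-6347*(-1/3778) - 1*781) + 47560) = 822*((6347/3778 - 781) + 47560) = 822*(-2944271/3778 + 47560) = 822*(176737409/3778) = 72639075099/1889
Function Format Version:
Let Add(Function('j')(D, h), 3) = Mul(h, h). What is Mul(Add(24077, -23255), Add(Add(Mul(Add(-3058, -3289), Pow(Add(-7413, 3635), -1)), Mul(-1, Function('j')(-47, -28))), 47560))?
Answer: Rational(72639075099, 1889) ≈ 3.8454e+7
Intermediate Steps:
Function('j')(D, h) = Add(-3, Pow(h, 2)) (Function('j')(D, h) = Add(-3, Mul(h, h)) = Add(-3, Pow(h, 2)))
Mul(Add(24077, -23255), Add(Add(Mul(Add(-3058, -3289), Pow(Add(-7413, 3635), -1)), Mul(-1, Function('j')(-47, -28))), 47560)) = Mul(Add(24077, -23255), Add(Add(Mul(Add(-3058, -3289), Pow(Add(-7413, 3635), -1)), Mul(-1, Add(-3, Pow(-28, 2)))), 47560)) = Mul(822, Add(Add(Mul(-6347, Pow(-3778, -1)), Mul(-1, Add(-3, 784))), 47560)) = Mul(822, Add(Add(Mul(-6347, Rational(-1, 3778)), Mul(-1, 781)), 47560)) = Mul(822, Add(Add(Rational(6347, 3778), -781), 47560)) = Mul(822, Add(Rational(-2944271, 3778), 47560)) = Mul(822, Rational(176737409, 3778)) = Rational(72639075099, 1889)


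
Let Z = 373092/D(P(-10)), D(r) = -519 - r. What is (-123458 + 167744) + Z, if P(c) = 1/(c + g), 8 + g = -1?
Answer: 107392803/2465 ≈ 43567.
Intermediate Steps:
g = -9 (g = -8 - 1 = -9)
P(c) = 1/(-9 + c) (P(c) = 1/(c - 9) = 1/(-9 + c))
Z = -1772187/2465 (Z = 373092/(-519 - 1/(-9 - 10)) = 373092/(-519 - 1/(-19)) = 373092/(-519 - 1*(-1/19)) = 373092/(-519 + 1/19) = 373092/(-9860/19) = 373092*(-19/9860) = -1772187/2465 ≈ -718.94)
(-123458 + 167744) + Z = (-123458 + 167744) - 1772187/2465 = 44286 - 1772187/2465 = 107392803/2465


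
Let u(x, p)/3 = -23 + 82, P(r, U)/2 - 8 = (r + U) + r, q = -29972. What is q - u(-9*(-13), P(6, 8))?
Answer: -30149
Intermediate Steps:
P(r, U) = 16 + 2*U + 4*r (P(r, U) = 16 + 2*((r + U) + r) = 16 + 2*((U + r) + r) = 16 + 2*(U + 2*r) = 16 + (2*U + 4*r) = 16 + 2*U + 4*r)
u(x, p) = 177 (u(x, p) = 3*(-23 + 82) = 3*59 = 177)
q - u(-9*(-13), P(6, 8)) = -29972 - 1*177 = -29972 - 177 = -30149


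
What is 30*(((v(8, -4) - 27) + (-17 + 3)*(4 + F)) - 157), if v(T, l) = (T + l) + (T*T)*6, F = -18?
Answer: 12000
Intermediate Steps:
v(T, l) = T + l + 6*T**2 (v(T, l) = (T + l) + T**2*6 = (T + l) + 6*T**2 = T + l + 6*T**2)
30*(((v(8, -4) - 27) + (-17 + 3)*(4 + F)) - 157) = 30*((((8 - 4 + 6*8**2) - 27) + (-17 + 3)*(4 - 18)) - 157) = 30*((((8 - 4 + 6*64) - 27) - 14*(-14)) - 157) = 30*((((8 - 4 + 384) - 27) + 196) - 157) = 30*(((388 - 27) + 196) - 157) = 30*((361 + 196) - 157) = 30*(557 - 157) = 30*400 = 12000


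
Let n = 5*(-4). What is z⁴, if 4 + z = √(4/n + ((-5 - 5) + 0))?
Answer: (20 - I*√255)⁴/625 ≈ -619.16 - 296.38*I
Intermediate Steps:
n = -20
z = -4 + I*√255/5 (z = -4 + √(4/(-20) + ((-5 - 5) + 0)) = -4 + √(4*(-1/20) + (-10 + 0)) = -4 + √(-⅕ - 10) = -4 + √(-51/5) = -4 + I*√255/5 ≈ -4.0 + 3.1937*I)
z⁴ = (-4 + I*√255/5)⁴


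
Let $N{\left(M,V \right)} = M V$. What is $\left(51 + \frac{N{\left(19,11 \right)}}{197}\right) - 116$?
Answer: $- \frac{12596}{197} \approx -63.939$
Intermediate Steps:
$\left(51 + \frac{N{\left(19,11 \right)}}{197}\right) - 116 = \left(51 + \frac{19 \cdot 11}{197}\right) - 116 = \left(51 + 209 \cdot \frac{1}{197}\right) - 116 = \left(51 + \frac{209}{197}\right) - 116 = \frac{10256}{197} - 116 = - \frac{12596}{197}$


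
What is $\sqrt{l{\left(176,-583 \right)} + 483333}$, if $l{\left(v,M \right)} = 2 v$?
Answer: $\sqrt{483685} \approx 695.47$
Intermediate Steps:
$\sqrt{l{\left(176,-583 \right)} + 483333} = \sqrt{2 \cdot 176 + 483333} = \sqrt{352 + 483333} = \sqrt{483685}$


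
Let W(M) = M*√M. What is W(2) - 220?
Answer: -220 + 2*√2 ≈ -217.17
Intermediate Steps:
W(M) = M^(3/2)
W(2) - 220 = 2^(3/2) - 220 = 2*√2 - 220 = -220 + 2*√2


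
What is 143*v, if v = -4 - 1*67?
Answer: -10153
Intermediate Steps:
v = -71 (v = -4 - 67 = -71)
143*v = 143*(-71) = -10153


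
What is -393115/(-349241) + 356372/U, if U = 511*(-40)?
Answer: -29106110763/1784621510 ≈ -16.309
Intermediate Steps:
U = -20440
-393115/(-349241) + 356372/U = -393115/(-349241) + 356372/(-20440) = -393115*(-1/349241) + 356372*(-1/20440) = 393115/349241 - 89093/5110 = -29106110763/1784621510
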